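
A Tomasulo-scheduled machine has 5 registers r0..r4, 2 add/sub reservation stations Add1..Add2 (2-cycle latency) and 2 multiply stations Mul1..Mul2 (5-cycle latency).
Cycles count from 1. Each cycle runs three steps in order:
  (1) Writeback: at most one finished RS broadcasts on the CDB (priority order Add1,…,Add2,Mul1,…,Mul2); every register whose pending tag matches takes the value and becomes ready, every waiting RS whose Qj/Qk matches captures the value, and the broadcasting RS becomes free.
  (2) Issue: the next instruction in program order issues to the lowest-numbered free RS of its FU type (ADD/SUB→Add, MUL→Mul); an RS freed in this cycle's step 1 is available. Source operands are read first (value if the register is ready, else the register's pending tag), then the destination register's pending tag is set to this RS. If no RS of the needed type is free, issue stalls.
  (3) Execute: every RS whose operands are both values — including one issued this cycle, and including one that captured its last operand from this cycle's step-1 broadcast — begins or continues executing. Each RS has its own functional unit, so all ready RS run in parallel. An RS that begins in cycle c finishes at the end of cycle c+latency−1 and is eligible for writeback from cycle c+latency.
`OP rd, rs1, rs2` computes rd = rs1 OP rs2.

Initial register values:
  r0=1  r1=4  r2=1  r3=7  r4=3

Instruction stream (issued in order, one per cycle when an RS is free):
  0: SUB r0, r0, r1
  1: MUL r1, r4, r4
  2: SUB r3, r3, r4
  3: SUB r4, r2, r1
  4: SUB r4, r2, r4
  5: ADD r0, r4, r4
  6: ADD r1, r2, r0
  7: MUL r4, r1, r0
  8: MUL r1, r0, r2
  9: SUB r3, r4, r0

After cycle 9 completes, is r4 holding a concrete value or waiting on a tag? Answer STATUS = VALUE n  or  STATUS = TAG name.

cycle 1: issue SUB r0<-Add1 // r0:Add1,r1:4,r2:1,r3:7,r4:3
cycle 2: issue MUL r1<-Mul1 // r0:Add1,r1:Mul1,r2:1,r3:7,r4:3
cycle 3: CDB Add1=-3; issue SUB r3<-Add1 // r0:-3,r1:Mul1,r2:1,r3:Add1,r4:3
cycle 4: issue SUB r4<-Add2 // r0:-3,r1:Mul1,r2:1,r3:Add1,r4:Add2
cycle 5: CDB Add1=4; issue SUB r4<-Add1 // r0:-3,r1:Mul1,r2:1,r3:4,r4:Add1
cycle 6: stall // r0:-3,r1:Mul1,r2:1,r3:4,r4:Add1
cycle 7: CDB Mul1=9; stall // r0:-3,r1:9,r2:1,r3:4,r4:Add1
cycle 8: stall // r0:-3,r1:9,r2:1,r3:4,r4:Add1
cycle 9: CDB Add2=-8; issue ADD r0<-Add2 // r0:Add2,r1:9,r2:1,r3:4,r4:Add1

STATUS = TAG Add1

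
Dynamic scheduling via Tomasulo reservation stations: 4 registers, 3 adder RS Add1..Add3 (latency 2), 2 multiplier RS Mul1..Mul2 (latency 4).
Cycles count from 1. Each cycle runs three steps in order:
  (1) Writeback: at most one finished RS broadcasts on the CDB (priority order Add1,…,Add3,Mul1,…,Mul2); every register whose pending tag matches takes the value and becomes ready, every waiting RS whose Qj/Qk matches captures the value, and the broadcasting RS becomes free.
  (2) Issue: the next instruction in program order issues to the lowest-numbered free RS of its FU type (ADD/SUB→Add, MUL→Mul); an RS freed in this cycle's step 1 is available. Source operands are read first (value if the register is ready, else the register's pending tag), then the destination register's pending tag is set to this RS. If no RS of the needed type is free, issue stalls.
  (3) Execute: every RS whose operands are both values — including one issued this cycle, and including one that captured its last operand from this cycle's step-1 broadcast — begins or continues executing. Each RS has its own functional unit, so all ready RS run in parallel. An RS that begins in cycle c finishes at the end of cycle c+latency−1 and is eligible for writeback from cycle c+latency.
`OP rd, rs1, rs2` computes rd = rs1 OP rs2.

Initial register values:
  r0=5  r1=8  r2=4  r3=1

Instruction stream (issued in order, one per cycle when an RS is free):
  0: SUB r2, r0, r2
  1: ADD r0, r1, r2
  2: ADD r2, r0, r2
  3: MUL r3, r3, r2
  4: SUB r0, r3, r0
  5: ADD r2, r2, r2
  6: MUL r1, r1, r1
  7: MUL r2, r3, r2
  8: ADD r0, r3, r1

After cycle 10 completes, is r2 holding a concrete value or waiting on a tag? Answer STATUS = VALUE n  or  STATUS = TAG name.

STATUS = VALUE 20

  c1: issue SUB r2<-Add1  regs: r0:5,r1:8,r2:Add1,r3:1
  c2: issue ADD r0<-Add2  regs: r0:Add2,r1:8,r2:Add1,r3:1
  c3: CDB Add1=1; issue ADD r2<-Add1  regs: r0:Add2,r1:8,r2:Add1,r3:1
  c4: issue MUL r3<-Mul1  regs: r0:Add2,r1:8,r2:Add1,r3:Mul1
  c5: CDB Add2=9; issue SUB r0<-Add2  regs: r0:Add2,r1:8,r2:Add1,r3:Mul1
  c6: issue ADD r2<-Add3  regs: r0:Add2,r1:8,r2:Add3,r3:Mul1
  c7: CDB Add1=10; issue MUL r1<-Mul2  regs: r0:Add2,r1:Mul2,r2:Add3,r3:Mul1
  c8: stall  regs: r0:Add2,r1:Mul2,r2:Add3,r3:Mul1
  c9: CDB Add3=20; stall  regs: r0:Add2,r1:Mul2,r2:20,r3:Mul1
  c10: stall  regs: r0:Add2,r1:Mul2,r2:20,r3:Mul1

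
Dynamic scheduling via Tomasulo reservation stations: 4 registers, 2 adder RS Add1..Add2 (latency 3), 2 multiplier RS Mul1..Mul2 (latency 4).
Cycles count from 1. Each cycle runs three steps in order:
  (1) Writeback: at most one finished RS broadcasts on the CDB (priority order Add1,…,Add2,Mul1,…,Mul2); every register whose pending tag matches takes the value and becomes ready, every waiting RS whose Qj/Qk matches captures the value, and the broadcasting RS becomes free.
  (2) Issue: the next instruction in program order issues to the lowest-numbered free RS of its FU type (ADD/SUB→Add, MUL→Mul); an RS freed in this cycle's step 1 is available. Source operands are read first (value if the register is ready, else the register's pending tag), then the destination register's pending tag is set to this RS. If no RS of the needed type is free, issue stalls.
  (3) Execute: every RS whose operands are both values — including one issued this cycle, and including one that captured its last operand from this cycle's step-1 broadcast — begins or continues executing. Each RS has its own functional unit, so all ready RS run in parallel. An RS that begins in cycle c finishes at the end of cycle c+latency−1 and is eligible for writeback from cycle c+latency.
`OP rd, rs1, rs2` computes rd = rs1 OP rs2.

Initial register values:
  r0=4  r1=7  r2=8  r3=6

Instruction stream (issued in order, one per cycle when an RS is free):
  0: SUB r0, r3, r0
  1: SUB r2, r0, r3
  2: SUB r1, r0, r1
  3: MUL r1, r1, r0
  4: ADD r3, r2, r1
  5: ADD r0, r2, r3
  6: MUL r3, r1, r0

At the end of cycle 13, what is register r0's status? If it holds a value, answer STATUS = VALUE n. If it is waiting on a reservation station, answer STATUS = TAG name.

STATUS = TAG Add2

cycle 1: issue SUB r0<-Add1 // r0:Add1,r1:7,r2:8,r3:6
cycle 2: issue SUB r2<-Add2 // r0:Add1,r1:7,r2:Add2,r3:6
cycle 3: stall // r0:Add1,r1:7,r2:Add2,r3:6
cycle 4: CDB Add1=2; issue SUB r1<-Add1 // r0:2,r1:Add1,r2:Add2,r3:6
cycle 5: issue MUL r1<-Mul1 // r0:2,r1:Mul1,r2:Add2,r3:6
cycle 6: stall // r0:2,r1:Mul1,r2:Add2,r3:6
cycle 7: CDB Add1=-5; issue ADD r3<-Add1 // r0:2,r1:Mul1,r2:Add2,r3:Add1
cycle 8: CDB Add2=-4; issue ADD r0<-Add2 // r0:Add2,r1:Mul1,r2:-4,r3:Add1
cycle 9: issue MUL r3<-Mul2 // r0:Add2,r1:Mul1,r2:-4,r3:Mul2
cycle 10: - // r0:Add2,r1:Mul1,r2:-4,r3:Mul2
cycle 11: CDB Mul1=-10 // r0:Add2,r1:-10,r2:-4,r3:Mul2
cycle 12: - // r0:Add2,r1:-10,r2:-4,r3:Mul2
cycle 13: - // r0:Add2,r1:-10,r2:-4,r3:Mul2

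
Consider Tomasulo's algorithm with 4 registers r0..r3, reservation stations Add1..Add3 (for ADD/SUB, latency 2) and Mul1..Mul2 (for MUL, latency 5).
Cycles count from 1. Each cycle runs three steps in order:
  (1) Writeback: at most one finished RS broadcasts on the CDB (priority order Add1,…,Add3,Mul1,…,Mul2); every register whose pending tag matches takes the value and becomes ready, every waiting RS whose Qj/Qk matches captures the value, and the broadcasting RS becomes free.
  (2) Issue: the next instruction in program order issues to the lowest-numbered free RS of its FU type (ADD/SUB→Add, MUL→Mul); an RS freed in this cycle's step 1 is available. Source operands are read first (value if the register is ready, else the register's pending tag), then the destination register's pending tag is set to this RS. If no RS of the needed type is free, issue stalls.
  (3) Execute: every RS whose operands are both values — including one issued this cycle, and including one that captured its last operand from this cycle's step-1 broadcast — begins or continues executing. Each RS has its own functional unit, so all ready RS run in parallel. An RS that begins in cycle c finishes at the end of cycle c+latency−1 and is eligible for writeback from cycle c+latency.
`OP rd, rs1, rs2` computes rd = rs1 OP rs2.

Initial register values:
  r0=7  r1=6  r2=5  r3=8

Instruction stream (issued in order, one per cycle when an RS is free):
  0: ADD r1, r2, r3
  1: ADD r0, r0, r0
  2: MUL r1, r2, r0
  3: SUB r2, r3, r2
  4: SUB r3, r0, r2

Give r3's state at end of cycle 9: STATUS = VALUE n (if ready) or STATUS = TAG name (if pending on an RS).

c1: issue ADD r1<-Add1 | r0:7,r1:Add1,r2:5,r3:8
c2: issue ADD r0<-Add2 | r0:Add2,r1:Add1,r2:5,r3:8
c3: CDB Add1=13; issue MUL r1<-Mul1 | r0:Add2,r1:Mul1,r2:5,r3:8
c4: CDB Add2=14; issue SUB r2<-Add1 | r0:14,r1:Mul1,r2:Add1,r3:8
c5: issue SUB r3<-Add2 | r0:14,r1:Mul1,r2:Add1,r3:Add2
c6: CDB Add1=3 | r0:14,r1:Mul1,r2:3,r3:Add2
c7: - | r0:14,r1:Mul1,r2:3,r3:Add2
c8: CDB Add2=11 | r0:14,r1:Mul1,r2:3,r3:11
c9: CDB Mul1=70 | r0:14,r1:70,r2:3,r3:11

STATUS = VALUE 11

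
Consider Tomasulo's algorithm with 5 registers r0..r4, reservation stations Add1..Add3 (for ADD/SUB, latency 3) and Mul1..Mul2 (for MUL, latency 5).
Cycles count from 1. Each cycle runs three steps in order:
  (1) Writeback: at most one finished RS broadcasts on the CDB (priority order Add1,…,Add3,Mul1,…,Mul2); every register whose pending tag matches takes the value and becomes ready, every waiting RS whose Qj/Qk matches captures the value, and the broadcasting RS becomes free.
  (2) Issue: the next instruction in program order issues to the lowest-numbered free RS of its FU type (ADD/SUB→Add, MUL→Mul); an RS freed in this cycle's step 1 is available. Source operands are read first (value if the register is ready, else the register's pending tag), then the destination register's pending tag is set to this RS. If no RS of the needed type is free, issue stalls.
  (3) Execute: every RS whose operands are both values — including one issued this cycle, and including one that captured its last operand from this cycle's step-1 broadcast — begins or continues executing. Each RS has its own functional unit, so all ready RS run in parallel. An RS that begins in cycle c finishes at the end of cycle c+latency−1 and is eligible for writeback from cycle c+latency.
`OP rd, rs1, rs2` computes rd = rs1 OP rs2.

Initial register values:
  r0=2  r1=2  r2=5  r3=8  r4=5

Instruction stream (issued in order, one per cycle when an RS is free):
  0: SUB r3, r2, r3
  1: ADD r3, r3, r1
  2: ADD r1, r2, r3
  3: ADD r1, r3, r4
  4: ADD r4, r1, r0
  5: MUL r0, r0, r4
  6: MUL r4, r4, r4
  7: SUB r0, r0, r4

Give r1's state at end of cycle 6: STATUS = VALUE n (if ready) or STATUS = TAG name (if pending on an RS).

STATUS = TAG Add1

c1: issue SUB r3<-Add1 | r0:2,r1:2,r2:5,r3:Add1,r4:5
c2: issue ADD r3<-Add2 | r0:2,r1:2,r2:5,r3:Add2,r4:5
c3: issue ADD r1<-Add3 | r0:2,r1:Add3,r2:5,r3:Add2,r4:5
c4: CDB Add1=-3; issue ADD r1<-Add1 | r0:2,r1:Add1,r2:5,r3:Add2,r4:5
c5: stall | r0:2,r1:Add1,r2:5,r3:Add2,r4:5
c6: stall | r0:2,r1:Add1,r2:5,r3:Add2,r4:5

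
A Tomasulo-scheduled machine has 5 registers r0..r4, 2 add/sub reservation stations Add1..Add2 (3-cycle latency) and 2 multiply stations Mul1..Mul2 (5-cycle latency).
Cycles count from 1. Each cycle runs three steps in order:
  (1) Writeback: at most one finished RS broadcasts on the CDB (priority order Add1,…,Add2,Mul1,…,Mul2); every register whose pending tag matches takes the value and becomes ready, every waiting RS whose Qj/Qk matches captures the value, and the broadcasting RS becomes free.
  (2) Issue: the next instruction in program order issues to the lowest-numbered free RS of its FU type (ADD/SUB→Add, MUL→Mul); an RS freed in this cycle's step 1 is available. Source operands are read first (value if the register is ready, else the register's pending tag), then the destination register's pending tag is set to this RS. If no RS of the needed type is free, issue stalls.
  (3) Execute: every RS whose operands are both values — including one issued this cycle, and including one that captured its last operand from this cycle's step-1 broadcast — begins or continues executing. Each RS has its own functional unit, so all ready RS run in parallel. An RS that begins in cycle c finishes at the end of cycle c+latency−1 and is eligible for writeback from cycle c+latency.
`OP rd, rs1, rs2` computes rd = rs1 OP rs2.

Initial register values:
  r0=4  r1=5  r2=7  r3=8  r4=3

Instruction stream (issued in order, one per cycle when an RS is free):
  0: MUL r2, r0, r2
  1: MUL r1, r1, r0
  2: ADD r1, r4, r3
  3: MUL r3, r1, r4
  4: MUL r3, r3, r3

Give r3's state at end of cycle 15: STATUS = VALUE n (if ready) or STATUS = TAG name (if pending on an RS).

STATUS = TAG Mul2

c1: issue MUL r2<-Mul1 | r0:4,r1:5,r2:Mul1,r3:8,r4:3
c2: issue MUL r1<-Mul2 | r0:4,r1:Mul2,r2:Mul1,r3:8,r4:3
c3: issue ADD r1<-Add1 | r0:4,r1:Add1,r2:Mul1,r3:8,r4:3
c4: stall | r0:4,r1:Add1,r2:Mul1,r3:8,r4:3
c5: stall | r0:4,r1:Add1,r2:Mul1,r3:8,r4:3
c6: CDB Add1=11; stall | r0:4,r1:11,r2:Mul1,r3:8,r4:3
c7: CDB Mul1=28; issue MUL r3<-Mul1 | r0:4,r1:11,r2:28,r3:Mul1,r4:3
c8: CDB Mul2=20; issue MUL r3<-Mul2 | r0:4,r1:11,r2:28,r3:Mul2,r4:3
c9: - | r0:4,r1:11,r2:28,r3:Mul2,r4:3
c10: - | r0:4,r1:11,r2:28,r3:Mul2,r4:3
c11: - | r0:4,r1:11,r2:28,r3:Mul2,r4:3
c12: CDB Mul1=33 | r0:4,r1:11,r2:28,r3:Mul2,r4:3
c13: - | r0:4,r1:11,r2:28,r3:Mul2,r4:3
c14: - | r0:4,r1:11,r2:28,r3:Mul2,r4:3
c15: - | r0:4,r1:11,r2:28,r3:Mul2,r4:3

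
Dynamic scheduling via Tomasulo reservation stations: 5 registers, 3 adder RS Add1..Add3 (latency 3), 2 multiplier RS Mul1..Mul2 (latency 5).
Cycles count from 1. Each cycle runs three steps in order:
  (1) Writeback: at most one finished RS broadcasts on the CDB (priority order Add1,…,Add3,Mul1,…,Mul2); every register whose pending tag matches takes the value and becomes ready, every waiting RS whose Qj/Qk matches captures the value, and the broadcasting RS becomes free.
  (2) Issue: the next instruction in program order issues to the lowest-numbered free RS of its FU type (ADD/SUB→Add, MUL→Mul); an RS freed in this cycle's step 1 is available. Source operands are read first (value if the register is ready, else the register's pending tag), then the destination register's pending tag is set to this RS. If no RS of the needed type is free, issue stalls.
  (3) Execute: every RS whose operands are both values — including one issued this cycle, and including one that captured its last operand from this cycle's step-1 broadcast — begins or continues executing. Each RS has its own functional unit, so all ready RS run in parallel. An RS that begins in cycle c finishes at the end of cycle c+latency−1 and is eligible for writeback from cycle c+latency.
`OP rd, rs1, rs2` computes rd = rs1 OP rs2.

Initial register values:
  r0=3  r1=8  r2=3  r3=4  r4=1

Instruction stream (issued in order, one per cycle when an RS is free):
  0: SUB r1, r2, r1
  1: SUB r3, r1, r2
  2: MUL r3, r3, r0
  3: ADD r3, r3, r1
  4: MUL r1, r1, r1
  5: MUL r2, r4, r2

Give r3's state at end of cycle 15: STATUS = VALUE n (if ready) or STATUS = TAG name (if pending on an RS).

STATUS = VALUE -29

c1: issue SUB r1<-Add1 | r0:3,r1:Add1,r2:3,r3:4,r4:1
c2: issue SUB r3<-Add2 | r0:3,r1:Add1,r2:3,r3:Add2,r4:1
c3: issue MUL r3<-Mul1 | r0:3,r1:Add1,r2:3,r3:Mul1,r4:1
c4: CDB Add1=-5; issue ADD r3<-Add1 | r0:3,r1:-5,r2:3,r3:Add1,r4:1
c5: issue MUL r1<-Mul2 | r0:3,r1:Mul2,r2:3,r3:Add1,r4:1
c6: stall | r0:3,r1:Mul2,r2:3,r3:Add1,r4:1
c7: CDB Add2=-8; stall | r0:3,r1:Mul2,r2:3,r3:Add1,r4:1
c8: stall | r0:3,r1:Mul2,r2:3,r3:Add1,r4:1
c9: stall | r0:3,r1:Mul2,r2:3,r3:Add1,r4:1
c10: CDB Mul2=25; issue MUL r2<-Mul2 | r0:3,r1:25,r2:Mul2,r3:Add1,r4:1
c11: - | r0:3,r1:25,r2:Mul2,r3:Add1,r4:1
c12: CDB Mul1=-24 | r0:3,r1:25,r2:Mul2,r3:Add1,r4:1
c13: - | r0:3,r1:25,r2:Mul2,r3:Add1,r4:1
c14: - | r0:3,r1:25,r2:Mul2,r3:Add1,r4:1
c15: CDB Add1=-29 | r0:3,r1:25,r2:Mul2,r3:-29,r4:1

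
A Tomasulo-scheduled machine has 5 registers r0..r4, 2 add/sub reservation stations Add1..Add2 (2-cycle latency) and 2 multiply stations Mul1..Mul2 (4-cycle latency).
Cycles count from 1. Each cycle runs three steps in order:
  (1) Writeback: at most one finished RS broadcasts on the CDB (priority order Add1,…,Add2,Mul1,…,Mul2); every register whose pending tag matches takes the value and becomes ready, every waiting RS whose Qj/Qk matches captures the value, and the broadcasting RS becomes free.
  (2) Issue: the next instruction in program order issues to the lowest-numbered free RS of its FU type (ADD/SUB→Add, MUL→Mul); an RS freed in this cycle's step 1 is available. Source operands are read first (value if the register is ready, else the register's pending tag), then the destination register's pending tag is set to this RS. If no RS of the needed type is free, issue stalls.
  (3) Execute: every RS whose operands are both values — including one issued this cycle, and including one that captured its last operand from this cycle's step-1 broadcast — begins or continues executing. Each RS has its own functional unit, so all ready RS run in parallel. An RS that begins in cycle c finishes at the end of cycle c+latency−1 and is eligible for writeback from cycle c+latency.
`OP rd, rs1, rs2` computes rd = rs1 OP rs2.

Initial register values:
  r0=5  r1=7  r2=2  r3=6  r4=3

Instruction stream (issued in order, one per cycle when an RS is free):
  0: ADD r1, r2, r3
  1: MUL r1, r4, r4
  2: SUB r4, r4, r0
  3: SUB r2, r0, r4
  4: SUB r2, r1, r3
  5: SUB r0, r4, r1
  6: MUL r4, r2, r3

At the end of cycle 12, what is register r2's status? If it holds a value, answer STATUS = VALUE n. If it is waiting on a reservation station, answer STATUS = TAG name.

STATUS = VALUE 3

cycle 1: issue ADD r1<-Add1 // r0:5,r1:Add1,r2:2,r3:6,r4:3
cycle 2: issue MUL r1<-Mul1 // r0:5,r1:Mul1,r2:2,r3:6,r4:3
cycle 3: CDB Add1=8; issue SUB r4<-Add1 // r0:5,r1:Mul1,r2:2,r3:6,r4:Add1
cycle 4: issue SUB r2<-Add2 // r0:5,r1:Mul1,r2:Add2,r3:6,r4:Add1
cycle 5: CDB Add1=-2; issue SUB r2<-Add1 // r0:5,r1:Mul1,r2:Add1,r3:6,r4:-2
cycle 6: CDB Mul1=9; stall // r0:5,r1:9,r2:Add1,r3:6,r4:-2
cycle 7: CDB Add2=7; issue SUB r0<-Add2 // r0:Add2,r1:9,r2:Add1,r3:6,r4:-2
cycle 8: CDB Add1=3; issue MUL r4<-Mul1 // r0:Add2,r1:9,r2:3,r3:6,r4:Mul1
cycle 9: CDB Add2=-11 // r0:-11,r1:9,r2:3,r3:6,r4:Mul1
cycle 10: - // r0:-11,r1:9,r2:3,r3:6,r4:Mul1
cycle 11: - // r0:-11,r1:9,r2:3,r3:6,r4:Mul1
cycle 12: CDB Mul1=18 // r0:-11,r1:9,r2:3,r3:6,r4:18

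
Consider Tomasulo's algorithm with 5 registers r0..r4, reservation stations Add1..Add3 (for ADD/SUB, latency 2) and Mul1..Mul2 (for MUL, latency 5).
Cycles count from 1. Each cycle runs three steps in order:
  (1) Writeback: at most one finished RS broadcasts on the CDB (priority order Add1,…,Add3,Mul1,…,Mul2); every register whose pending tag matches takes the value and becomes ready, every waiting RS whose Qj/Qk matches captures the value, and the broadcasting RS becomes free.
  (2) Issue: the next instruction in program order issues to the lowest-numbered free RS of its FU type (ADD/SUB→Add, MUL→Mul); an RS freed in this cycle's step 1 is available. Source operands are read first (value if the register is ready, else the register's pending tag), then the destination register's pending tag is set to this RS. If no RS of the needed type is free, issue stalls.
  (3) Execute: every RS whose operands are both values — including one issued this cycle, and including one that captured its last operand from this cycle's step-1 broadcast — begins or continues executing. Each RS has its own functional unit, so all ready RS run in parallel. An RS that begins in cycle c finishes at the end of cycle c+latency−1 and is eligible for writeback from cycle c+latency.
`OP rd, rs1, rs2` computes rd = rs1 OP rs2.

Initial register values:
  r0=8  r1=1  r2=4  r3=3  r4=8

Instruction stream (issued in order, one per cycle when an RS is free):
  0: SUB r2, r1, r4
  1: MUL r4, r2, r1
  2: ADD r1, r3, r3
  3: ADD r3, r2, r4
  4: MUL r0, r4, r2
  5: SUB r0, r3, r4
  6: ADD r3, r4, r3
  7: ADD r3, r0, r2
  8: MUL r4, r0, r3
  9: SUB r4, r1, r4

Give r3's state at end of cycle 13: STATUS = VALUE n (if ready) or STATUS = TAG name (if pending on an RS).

  c1: issue SUB r2<-Add1  regs: r0:8,r1:1,r2:Add1,r3:3,r4:8
  c2: issue MUL r4<-Mul1  regs: r0:8,r1:1,r2:Add1,r3:3,r4:Mul1
  c3: CDB Add1=-7; issue ADD r1<-Add1  regs: r0:8,r1:Add1,r2:-7,r3:3,r4:Mul1
  c4: issue ADD r3<-Add2  regs: r0:8,r1:Add1,r2:-7,r3:Add2,r4:Mul1
  c5: CDB Add1=6; issue MUL r0<-Mul2  regs: r0:Mul2,r1:6,r2:-7,r3:Add2,r4:Mul1
  c6: issue SUB r0<-Add1  regs: r0:Add1,r1:6,r2:-7,r3:Add2,r4:Mul1
  c7: issue ADD r3<-Add3  regs: r0:Add1,r1:6,r2:-7,r3:Add3,r4:Mul1
  c8: CDB Mul1=-7; stall  regs: r0:Add1,r1:6,r2:-7,r3:Add3,r4:-7
  c9: stall  regs: r0:Add1,r1:6,r2:-7,r3:Add3,r4:-7
  c10: CDB Add2=-14; issue ADD r3<-Add2  regs: r0:Add1,r1:6,r2:-7,r3:Add2,r4:-7
  c11: issue MUL r4<-Mul1  regs: r0:Add1,r1:6,r2:-7,r3:Add2,r4:Mul1
  c12: CDB Add1=-7; issue SUB r4<-Add1  regs: r0:-7,r1:6,r2:-7,r3:Add2,r4:Add1
  c13: CDB Add3=-21  regs: r0:-7,r1:6,r2:-7,r3:Add2,r4:Add1

STATUS = TAG Add2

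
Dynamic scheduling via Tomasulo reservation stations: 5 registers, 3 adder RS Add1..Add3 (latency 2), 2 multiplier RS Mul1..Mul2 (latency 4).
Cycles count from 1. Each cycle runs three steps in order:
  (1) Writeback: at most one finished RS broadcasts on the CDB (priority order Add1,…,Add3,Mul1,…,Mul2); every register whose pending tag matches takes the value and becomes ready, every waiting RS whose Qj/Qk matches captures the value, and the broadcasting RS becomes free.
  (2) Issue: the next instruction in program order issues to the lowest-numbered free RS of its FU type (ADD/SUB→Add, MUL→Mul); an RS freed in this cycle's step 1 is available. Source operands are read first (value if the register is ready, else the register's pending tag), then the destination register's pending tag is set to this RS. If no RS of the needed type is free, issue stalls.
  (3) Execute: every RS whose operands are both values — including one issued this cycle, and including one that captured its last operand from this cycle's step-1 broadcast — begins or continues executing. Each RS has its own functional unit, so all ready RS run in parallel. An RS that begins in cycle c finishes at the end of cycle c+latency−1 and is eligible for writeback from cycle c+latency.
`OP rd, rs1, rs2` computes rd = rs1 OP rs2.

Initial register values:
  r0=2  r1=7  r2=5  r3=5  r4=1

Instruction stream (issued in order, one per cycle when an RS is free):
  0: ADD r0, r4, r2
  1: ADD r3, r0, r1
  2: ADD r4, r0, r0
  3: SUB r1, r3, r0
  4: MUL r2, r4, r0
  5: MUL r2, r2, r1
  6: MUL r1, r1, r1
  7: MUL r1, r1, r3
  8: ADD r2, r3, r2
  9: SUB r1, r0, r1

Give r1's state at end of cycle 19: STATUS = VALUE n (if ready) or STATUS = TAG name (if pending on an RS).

  c1: issue ADD r0<-Add1  regs: r0:Add1,r1:7,r2:5,r3:5,r4:1
  c2: issue ADD r3<-Add2  regs: r0:Add1,r1:7,r2:5,r3:Add2,r4:1
  c3: CDB Add1=6; issue ADD r4<-Add1  regs: r0:6,r1:7,r2:5,r3:Add2,r4:Add1
  c4: issue SUB r1<-Add3  regs: r0:6,r1:Add3,r2:5,r3:Add2,r4:Add1
  c5: CDB Add1=12; issue MUL r2<-Mul1  regs: r0:6,r1:Add3,r2:Mul1,r3:Add2,r4:12
  c6: CDB Add2=13; issue MUL r2<-Mul2  regs: r0:6,r1:Add3,r2:Mul2,r3:13,r4:12
  c7: stall  regs: r0:6,r1:Add3,r2:Mul2,r3:13,r4:12
  c8: CDB Add3=7; stall  regs: r0:6,r1:7,r2:Mul2,r3:13,r4:12
  c9: CDB Mul1=72; issue MUL r1<-Mul1  regs: r0:6,r1:Mul1,r2:Mul2,r3:13,r4:12
  c10: stall  regs: r0:6,r1:Mul1,r2:Mul2,r3:13,r4:12
  c11: stall  regs: r0:6,r1:Mul1,r2:Mul2,r3:13,r4:12
  c12: stall  regs: r0:6,r1:Mul1,r2:Mul2,r3:13,r4:12
  c13: CDB Mul1=49; issue MUL r1<-Mul1  regs: r0:6,r1:Mul1,r2:Mul2,r3:13,r4:12
  c14: CDB Mul2=504; issue ADD r2<-Add1  regs: r0:6,r1:Mul1,r2:Add1,r3:13,r4:12
  c15: issue SUB r1<-Add2  regs: r0:6,r1:Add2,r2:Add1,r3:13,r4:12
  c16: CDB Add1=517  regs: r0:6,r1:Add2,r2:517,r3:13,r4:12
  c17: CDB Mul1=637  regs: r0:6,r1:Add2,r2:517,r3:13,r4:12
  c18: -  regs: r0:6,r1:Add2,r2:517,r3:13,r4:12
  c19: CDB Add2=-631  regs: r0:6,r1:-631,r2:517,r3:13,r4:12

STATUS = VALUE -631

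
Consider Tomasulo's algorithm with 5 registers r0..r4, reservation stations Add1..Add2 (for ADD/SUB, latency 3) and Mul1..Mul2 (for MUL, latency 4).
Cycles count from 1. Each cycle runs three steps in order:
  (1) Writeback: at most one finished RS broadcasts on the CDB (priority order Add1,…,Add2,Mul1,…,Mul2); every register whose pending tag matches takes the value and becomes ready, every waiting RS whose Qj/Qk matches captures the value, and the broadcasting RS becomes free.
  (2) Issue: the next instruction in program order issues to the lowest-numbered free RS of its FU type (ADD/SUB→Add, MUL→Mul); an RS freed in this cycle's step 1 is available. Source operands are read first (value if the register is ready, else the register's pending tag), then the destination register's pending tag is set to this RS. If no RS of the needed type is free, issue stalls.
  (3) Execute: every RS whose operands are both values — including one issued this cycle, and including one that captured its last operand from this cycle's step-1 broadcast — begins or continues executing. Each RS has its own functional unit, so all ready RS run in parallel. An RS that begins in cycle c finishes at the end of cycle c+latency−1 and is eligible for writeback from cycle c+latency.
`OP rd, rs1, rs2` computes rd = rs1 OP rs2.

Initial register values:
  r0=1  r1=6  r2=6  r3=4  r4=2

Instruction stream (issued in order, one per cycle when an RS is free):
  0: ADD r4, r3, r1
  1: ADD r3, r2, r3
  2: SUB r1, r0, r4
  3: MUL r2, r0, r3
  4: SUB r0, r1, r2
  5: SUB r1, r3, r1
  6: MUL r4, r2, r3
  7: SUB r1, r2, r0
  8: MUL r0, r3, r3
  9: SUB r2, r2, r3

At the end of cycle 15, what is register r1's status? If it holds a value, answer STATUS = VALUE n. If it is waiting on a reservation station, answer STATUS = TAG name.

STATUS = VALUE 29

c1: issue ADD r4<-Add1 | r0:1,r1:6,r2:6,r3:4,r4:Add1
c2: issue ADD r3<-Add2 | r0:1,r1:6,r2:6,r3:Add2,r4:Add1
c3: stall | r0:1,r1:6,r2:6,r3:Add2,r4:Add1
c4: CDB Add1=10; issue SUB r1<-Add1 | r0:1,r1:Add1,r2:6,r3:Add2,r4:10
c5: CDB Add2=10; issue MUL r2<-Mul1 | r0:1,r1:Add1,r2:Mul1,r3:10,r4:10
c6: issue SUB r0<-Add2 | r0:Add2,r1:Add1,r2:Mul1,r3:10,r4:10
c7: CDB Add1=-9; issue SUB r1<-Add1 | r0:Add2,r1:Add1,r2:Mul1,r3:10,r4:10
c8: issue MUL r4<-Mul2 | r0:Add2,r1:Add1,r2:Mul1,r3:10,r4:Mul2
c9: CDB Mul1=10; stall | r0:Add2,r1:Add1,r2:10,r3:10,r4:Mul2
c10: CDB Add1=19; issue SUB r1<-Add1 | r0:Add2,r1:Add1,r2:10,r3:10,r4:Mul2
c11: issue MUL r0<-Mul1 | r0:Mul1,r1:Add1,r2:10,r3:10,r4:Mul2
c12: CDB Add2=-19; issue SUB r2<-Add2 | r0:Mul1,r1:Add1,r2:Add2,r3:10,r4:Mul2
c13: CDB Mul2=100 | r0:Mul1,r1:Add1,r2:Add2,r3:10,r4:100
c14: - | r0:Mul1,r1:Add1,r2:Add2,r3:10,r4:100
c15: CDB Add1=29 | r0:Mul1,r1:29,r2:Add2,r3:10,r4:100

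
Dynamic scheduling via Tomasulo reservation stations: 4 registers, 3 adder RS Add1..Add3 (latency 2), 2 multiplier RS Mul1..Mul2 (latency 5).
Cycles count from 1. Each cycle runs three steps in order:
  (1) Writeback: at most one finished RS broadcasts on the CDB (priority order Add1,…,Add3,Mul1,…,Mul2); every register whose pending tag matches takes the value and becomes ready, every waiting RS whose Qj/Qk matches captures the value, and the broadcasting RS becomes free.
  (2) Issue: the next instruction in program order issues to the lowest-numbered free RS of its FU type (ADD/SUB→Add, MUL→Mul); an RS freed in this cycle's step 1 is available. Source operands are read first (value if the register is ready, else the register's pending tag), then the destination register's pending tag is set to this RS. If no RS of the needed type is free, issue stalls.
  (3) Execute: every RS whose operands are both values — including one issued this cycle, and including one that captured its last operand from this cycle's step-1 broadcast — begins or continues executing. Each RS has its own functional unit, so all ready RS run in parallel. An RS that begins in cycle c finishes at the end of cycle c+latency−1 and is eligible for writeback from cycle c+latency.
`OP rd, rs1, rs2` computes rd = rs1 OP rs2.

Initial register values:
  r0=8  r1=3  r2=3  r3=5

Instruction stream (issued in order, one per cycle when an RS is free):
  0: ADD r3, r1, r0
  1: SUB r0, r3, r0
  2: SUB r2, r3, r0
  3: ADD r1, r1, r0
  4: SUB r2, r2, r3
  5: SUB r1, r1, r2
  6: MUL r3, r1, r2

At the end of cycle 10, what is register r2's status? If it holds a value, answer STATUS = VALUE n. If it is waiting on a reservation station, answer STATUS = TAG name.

STATUS = VALUE -3

c1: issue ADD r3<-Add1 | r0:8,r1:3,r2:3,r3:Add1
c2: issue SUB r0<-Add2 | r0:Add2,r1:3,r2:3,r3:Add1
c3: CDB Add1=11; issue SUB r2<-Add1 | r0:Add2,r1:3,r2:Add1,r3:11
c4: issue ADD r1<-Add3 | r0:Add2,r1:Add3,r2:Add1,r3:11
c5: CDB Add2=3; issue SUB r2<-Add2 | r0:3,r1:Add3,r2:Add2,r3:11
c6: stall | r0:3,r1:Add3,r2:Add2,r3:11
c7: CDB Add1=8; issue SUB r1<-Add1 | r0:3,r1:Add1,r2:Add2,r3:11
c8: CDB Add3=6; issue MUL r3<-Mul1 | r0:3,r1:Add1,r2:Add2,r3:Mul1
c9: CDB Add2=-3 | r0:3,r1:Add1,r2:-3,r3:Mul1
c10: - | r0:3,r1:Add1,r2:-3,r3:Mul1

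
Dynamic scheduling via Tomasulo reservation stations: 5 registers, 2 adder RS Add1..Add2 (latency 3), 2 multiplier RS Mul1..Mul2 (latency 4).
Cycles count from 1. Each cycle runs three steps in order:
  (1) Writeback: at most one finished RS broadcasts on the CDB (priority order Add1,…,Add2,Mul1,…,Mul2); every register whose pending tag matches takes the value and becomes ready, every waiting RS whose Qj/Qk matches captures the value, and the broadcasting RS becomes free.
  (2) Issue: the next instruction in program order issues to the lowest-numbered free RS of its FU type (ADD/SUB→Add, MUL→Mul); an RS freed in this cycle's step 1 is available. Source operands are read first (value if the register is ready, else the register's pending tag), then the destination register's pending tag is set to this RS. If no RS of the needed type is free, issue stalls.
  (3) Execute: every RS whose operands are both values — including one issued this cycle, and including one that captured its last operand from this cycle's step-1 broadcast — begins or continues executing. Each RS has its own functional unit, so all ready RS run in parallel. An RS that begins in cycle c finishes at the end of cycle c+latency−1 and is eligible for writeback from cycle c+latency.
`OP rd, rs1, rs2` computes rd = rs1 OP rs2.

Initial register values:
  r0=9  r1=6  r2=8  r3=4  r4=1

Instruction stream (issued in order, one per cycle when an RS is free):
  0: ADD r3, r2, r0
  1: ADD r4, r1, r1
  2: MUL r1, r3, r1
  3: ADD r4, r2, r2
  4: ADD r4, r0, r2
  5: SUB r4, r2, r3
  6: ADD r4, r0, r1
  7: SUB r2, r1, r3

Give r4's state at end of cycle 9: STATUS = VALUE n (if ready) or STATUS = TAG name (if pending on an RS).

c1: issue ADD r3<-Add1 | r0:9,r1:6,r2:8,r3:Add1,r4:1
c2: issue ADD r4<-Add2 | r0:9,r1:6,r2:8,r3:Add1,r4:Add2
c3: issue MUL r1<-Mul1 | r0:9,r1:Mul1,r2:8,r3:Add1,r4:Add2
c4: CDB Add1=17; issue ADD r4<-Add1 | r0:9,r1:Mul1,r2:8,r3:17,r4:Add1
c5: CDB Add2=12; issue ADD r4<-Add2 | r0:9,r1:Mul1,r2:8,r3:17,r4:Add2
c6: stall | r0:9,r1:Mul1,r2:8,r3:17,r4:Add2
c7: CDB Add1=16; issue SUB r4<-Add1 | r0:9,r1:Mul1,r2:8,r3:17,r4:Add1
c8: CDB Add2=17; issue ADD r4<-Add2 | r0:9,r1:Mul1,r2:8,r3:17,r4:Add2
c9: CDB Mul1=102; stall | r0:9,r1:102,r2:8,r3:17,r4:Add2

STATUS = TAG Add2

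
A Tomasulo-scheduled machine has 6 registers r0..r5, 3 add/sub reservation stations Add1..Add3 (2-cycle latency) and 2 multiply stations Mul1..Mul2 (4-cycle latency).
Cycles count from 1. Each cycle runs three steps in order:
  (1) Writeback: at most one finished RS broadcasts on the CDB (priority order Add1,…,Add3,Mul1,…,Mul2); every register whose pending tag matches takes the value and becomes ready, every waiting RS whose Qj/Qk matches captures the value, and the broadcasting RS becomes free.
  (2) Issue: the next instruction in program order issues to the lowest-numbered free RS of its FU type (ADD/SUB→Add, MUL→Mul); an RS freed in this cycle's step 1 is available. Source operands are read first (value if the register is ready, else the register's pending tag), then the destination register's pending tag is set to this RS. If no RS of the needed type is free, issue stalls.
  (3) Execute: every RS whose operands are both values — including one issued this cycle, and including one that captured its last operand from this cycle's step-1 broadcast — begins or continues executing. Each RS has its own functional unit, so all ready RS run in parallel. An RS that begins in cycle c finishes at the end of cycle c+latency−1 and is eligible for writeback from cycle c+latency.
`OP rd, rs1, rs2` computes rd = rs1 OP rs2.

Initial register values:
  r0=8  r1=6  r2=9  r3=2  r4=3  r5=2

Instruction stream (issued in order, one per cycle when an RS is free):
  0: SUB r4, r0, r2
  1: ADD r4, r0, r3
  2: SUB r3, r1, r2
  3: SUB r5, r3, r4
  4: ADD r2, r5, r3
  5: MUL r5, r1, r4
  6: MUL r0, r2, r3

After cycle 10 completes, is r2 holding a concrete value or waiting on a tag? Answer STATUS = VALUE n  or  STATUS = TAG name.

  c1: issue SUB r4<-Add1  regs: r0:8,r1:6,r2:9,r3:2,r4:Add1,r5:2
  c2: issue ADD r4<-Add2  regs: r0:8,r1:6,r2:9,r3:2,r4:Add2,r5:2
  c3: CDB Add1=-1; issue SUB r3<-Add1  regs: r0:8,r1:6,r2:9,r3:Add1,r4:Add2,r5:2
  c4: CDB Add2=10; issue SUB r5<-Add2  regs: r0:8,r1:6,r2:9,r3:Add1,r4:10,r5:Add2
  c5: CDB Add1=-3; issue ADD r2<-Add1  regs: r0:8,r1:6,r2:Add1,r3:-3,r4:10,r5:Add2
  c6: issue MUL r5<-Mul1  regs: r0:8,r1:6,r2:Add1,r3:-3,r4:10,r5:Mul1
  c7: CDB Add2=-13; issue MUL r0<-Mul2  regs: r0:Mul2,r1:6,r2:Add1,r3:-3,r4:10,r5:Mul1
  c8: -  regs: r0:Mul2,r1:6,r2:Add1,r3:-3,r4:10,r5:Mul1
  c9: CDB Add1=-16  regs: r0:Mul2,r1:6,r2:-16,r3:-3,r4:10,r5:Mul1
  c10: CDB Mul1=60  regs: r0:Mul2,r1:6,r2:-16,r3:-3,r4:10,r5:60

STATUS = VALUE -16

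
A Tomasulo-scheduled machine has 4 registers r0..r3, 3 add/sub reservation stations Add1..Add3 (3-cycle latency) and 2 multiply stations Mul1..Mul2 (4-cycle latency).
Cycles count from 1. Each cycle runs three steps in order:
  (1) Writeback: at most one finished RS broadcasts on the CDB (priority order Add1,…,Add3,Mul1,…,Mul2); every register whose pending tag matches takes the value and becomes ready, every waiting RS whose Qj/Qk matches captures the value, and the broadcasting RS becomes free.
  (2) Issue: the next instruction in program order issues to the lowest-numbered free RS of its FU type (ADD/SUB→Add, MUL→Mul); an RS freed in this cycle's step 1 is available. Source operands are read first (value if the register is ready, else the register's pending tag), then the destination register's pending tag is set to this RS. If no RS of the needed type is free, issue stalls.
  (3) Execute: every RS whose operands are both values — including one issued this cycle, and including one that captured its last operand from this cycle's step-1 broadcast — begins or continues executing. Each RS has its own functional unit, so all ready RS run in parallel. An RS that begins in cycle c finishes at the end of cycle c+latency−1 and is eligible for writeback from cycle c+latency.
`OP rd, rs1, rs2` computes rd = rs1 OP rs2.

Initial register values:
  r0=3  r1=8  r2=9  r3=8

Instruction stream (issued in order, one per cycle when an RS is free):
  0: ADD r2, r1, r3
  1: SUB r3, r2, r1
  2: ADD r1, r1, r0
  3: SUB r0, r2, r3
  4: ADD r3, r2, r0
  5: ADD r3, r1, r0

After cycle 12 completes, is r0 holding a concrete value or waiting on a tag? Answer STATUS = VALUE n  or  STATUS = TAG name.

c1: issue ADD r2<-Add1 | r0:3,r1:8,r2:Add1,r3:8
c2: issue SUB r3<-Add2 | r0:3,r1:8,r2:Add1,r3:Add2
c3: issue ADD r1<-Add3 | r0:3,r1:Add3,r2:Add1,r3:Add2
c4: CDB Add1=16; issue SUB r0<-Add1 | r0:Add1,r1:Add3,r2:16,r3:Add2
c5: stall | r0:Add1,r1:Add3,r2:16,r3:Add2
c6: CDB Add3=11; issue ADD r3<-Add3 | r0:Add1,r1:11,r2:16,r3:Add3
c7: CDB Add2=8; issue ADD r3<-Add2 | r0:Add1,r1:11,r2:16,r3:Add2
c8: - | r0:Add1,r1:11,r2:16,r3:Add2
c9: - | r0:Add1,r1:11,r2:16,r3:Add2
c10: CDB Add1=8 | r0:8,r1:11,r2:16,r3:Add2
c11: - | r0:8,r1:11,r2:16,r3:Add2
c12: - | r0:8,r1:11,r2:16,r3:Add2

STATUS = VALUE 8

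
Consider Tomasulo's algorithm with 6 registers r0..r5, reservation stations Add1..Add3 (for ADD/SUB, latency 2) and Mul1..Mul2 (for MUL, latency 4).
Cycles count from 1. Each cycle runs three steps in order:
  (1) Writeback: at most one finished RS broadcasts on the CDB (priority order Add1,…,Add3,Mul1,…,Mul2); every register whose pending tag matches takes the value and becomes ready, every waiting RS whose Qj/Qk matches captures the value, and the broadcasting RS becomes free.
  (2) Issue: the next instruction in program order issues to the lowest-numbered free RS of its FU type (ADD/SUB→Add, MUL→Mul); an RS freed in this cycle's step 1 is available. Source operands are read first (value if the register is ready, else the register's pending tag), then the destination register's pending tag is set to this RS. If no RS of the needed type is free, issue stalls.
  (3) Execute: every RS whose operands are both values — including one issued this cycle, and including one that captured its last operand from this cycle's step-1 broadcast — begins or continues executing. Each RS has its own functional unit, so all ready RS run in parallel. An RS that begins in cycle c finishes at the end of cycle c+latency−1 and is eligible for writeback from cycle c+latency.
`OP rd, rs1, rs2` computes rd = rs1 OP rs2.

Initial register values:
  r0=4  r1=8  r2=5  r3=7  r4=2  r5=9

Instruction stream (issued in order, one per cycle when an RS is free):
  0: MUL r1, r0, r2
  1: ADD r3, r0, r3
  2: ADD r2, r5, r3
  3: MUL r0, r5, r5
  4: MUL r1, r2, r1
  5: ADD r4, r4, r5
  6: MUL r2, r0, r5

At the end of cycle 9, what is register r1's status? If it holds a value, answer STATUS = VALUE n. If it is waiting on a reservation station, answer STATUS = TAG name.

c1: issue MUL r1<-Mul1 | r0:4,r1:Mul1,r2:5,r3:7,r4:2,r5:9
c2: issue ADD r3<-Add1 | r0:4,r1:Mul1,r2:5,r3:Add1,r4:2,r5:9
c3: issue ADD r2<-Add2 | r0:4,r1:Mul1,r2:Add2,r3:Add1,r4:2,r5:9
c4: CDB Add1=11; issue MUL r0<-Mul2 | r0:Mul2,r1:Mul1,r2:Add2,r3:11,r4:2,r5:9
c5: CDB Mul1=20; issue MUL r1<-Mul1 | r0:Mul2,r1:Mul1,r2:Add2,r3:11,r4:2,r5:9
c6: CDB Add2=20; issue ADD r4<-Add1 | r0:Mul2,r1:Mul1,r2:20,r3:11,r4:Add1,r5:9
c7: stall | r0:Mul2,r1:Mul1,r2:20,r3:11,r4:Add1,r5:9
c8: CDB Add1=11; stall | r0:Mul2,r1:Mul1,r2:20,r3:11,r4:11,r5:9
c9: CDB Mul2=81; issue MUL r2<-Mul2 | r0:81,r1:Mul1,r2:Mul2,r3:11,r4:11,r5:9

STATUS = TAG Mul1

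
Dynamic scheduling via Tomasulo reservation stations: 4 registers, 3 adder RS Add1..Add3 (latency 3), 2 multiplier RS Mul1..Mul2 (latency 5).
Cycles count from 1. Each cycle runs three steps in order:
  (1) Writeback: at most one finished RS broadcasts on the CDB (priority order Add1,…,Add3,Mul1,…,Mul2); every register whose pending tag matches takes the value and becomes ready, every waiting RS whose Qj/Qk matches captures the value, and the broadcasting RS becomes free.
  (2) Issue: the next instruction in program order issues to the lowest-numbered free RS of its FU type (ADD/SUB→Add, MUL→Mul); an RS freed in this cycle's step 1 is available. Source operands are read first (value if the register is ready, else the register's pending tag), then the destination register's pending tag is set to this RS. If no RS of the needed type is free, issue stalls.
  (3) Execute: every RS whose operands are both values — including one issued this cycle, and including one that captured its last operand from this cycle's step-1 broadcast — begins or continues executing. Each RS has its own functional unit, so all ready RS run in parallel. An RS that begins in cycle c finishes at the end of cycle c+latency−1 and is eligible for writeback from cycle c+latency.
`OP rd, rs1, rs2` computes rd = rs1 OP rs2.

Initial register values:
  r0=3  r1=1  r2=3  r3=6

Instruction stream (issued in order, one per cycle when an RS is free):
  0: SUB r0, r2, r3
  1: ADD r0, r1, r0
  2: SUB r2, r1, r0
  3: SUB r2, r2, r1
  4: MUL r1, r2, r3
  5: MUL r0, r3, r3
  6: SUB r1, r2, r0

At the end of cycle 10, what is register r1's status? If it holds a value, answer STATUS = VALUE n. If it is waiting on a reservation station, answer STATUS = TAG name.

  c1: issue SUB r0<-Add1  regs: r0:Add1,r1:1,r2:3,r3:6
  c2: issue ADD r0<-Add2  regs: r0:Add2,r1:1,r2:3,r3:6
  c3: issue SUB r2<-Add3  regs: r0:Add2,r1:1,r2:Add3,r3:6
  c4: CDB Add1=-3; issue SUB r2<-Add1  regs: r0:Add2,r1:1,r2:Add1,r3:6
  c5: issue MUL r1<-Mul1  regs: r0:Add2,r1:Mul1,r2:Add1,r3:6
  c6: issue MUL r0<-Mul2  regs: r0:Mul2,r1:Mul1,r2:Add1,r3:6
  c7: CDB Add2=-2; issue SUB r1<-Add2  regs: r0:Mul2,r1:Add2,r2:Add1,r3:6
  c8: -  regs: r0:Mul2,r1:Add2,r2:Add1,r3:6
  c9: -  regs: r0:Mul2,r1:Add2,r2:Add1,r3:6
  c10: CDB Add3=3  regs: r0:Mul2,r1:Add2,r2:Add1,r3:6

STATUS = TAG Add2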